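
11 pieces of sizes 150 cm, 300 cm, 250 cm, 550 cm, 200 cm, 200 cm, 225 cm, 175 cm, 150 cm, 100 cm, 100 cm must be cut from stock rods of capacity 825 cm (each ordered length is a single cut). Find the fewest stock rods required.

Total = 550 + 300 + 250 + 225 + 200 + 200 + 175 + 150 + 150 + 100 + 100 = 2400 cm.
Lower bound: ⌈2400/825⌉ = 3 stock rods.
A packing using 3 stock rods:
  stock rod 1: 550 + 250 = 800
  stock rod 2: 300 + 225 + 200 + 100 = 825
  stock rod 3: 200 + 175 + 150 + 150 + 100 = 775
This matches the lower bound, so 3 is optimal.

3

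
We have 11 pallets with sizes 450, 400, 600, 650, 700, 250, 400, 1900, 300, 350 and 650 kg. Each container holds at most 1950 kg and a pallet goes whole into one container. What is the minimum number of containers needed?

Total = 1900 + 700 + 650 + 650 + 600 + 450 + 400 + 400 + 350 + 300 + 250 = 6650 kg.
Lower bound: ⌈6650/1950⌉ = 4 containers.
A packing using 4 containers:
  container 1: 1900 = 1900
  container 2: 700 + 650 + 600 = 1950
  container 3: 650 + 450 + 400 + 400 = 1900
  container 4: 350 + 300 + 250 = 900
This matches the lower bound, so 4 is optimal.

4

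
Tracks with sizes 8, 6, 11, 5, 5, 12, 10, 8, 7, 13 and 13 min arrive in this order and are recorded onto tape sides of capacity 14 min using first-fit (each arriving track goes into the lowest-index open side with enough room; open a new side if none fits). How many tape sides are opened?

9

  8 → side 1 (new)  [load 8/14]
  6 → side 1  [load 14/14]
  11 → side 2 (new)  [load 11/14]
  5 → side 3 (new)  [load 5/14]
  5 → side 3  [load 10/14]
  12 → side 4 (new)  [load 12/14]
  10 → side 5 (new)  [load 10/14]
  8 → side 6 (new)  [load 8/14]
  7 → side 7 (new)  [load 7/14]
  13 → side 8 (new)  [load 13/14]
  13 → side 9 (new)  [load 13/14]
9 tape sides opened.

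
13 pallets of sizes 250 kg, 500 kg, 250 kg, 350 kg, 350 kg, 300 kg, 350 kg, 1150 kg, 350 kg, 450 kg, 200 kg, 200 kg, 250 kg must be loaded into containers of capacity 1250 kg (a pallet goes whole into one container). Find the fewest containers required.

5

Total = 1150 + 500 + 450 + 350 + 350 + 350 + 350 + 300 + 250 + 250 + 250 + 200 + 200 = 4950 kg.
Lower bound: ⌈4950/1250⌉ = 4 containers.
A packing using 5 containers:
  container 1: 1150 = 1150
  container 2: 500 + 450 + 300 = 1250
  container 3: 350 + 350 + 350 + 200 = 1250
  container 4: 350 + 250 + 250 + 250 = 1100
  container 5: 200 = 200
No arrangement into 4 containers stays within capacity, so 5 is optimal.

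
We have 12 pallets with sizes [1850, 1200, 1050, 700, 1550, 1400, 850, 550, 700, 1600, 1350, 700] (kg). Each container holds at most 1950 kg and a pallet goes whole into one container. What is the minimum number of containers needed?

8

Total = 1850 + 1600 + 1550 + 1400 + 1350 + 1200 + 1050 + 850 + 700 + 700 + 700 + 550 = 13500 kg.
Lower bound: ⌈13500/1950⌉ = 7 containers.
A packing using 8 containers:
  container 1: 1850 = 1850
  container 2: 1600 = 1600
  container 3: 1550 = 1550
  container 4: 1400 + 550 = 1950
  container 5: 1350 = 1350
  container 6: 1200 + 700 = 1900
  container 7: 1050 + 850 = 1900
  container 8: 700 + 700 = 1400
No arrangement into 7 containers stays within capacity, so 8 is optimal.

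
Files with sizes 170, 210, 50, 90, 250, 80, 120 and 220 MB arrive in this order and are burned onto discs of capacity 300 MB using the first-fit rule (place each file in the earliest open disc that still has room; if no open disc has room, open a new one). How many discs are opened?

  170 → disc 1 (new)  [load 170/300]
  210 → disc 2 (new)  [load 210/300]
  50 → disc 1  [load 220/300]
  90 → disc 2  [load 300/300]
  250 → disc 3 (new)  [load 250/300]
  80 → disc 1  [load 300/300]
  120 → disc 4 (new)  [load 120/300]
  220 → disc 5 (new)  [load 220/300]
5 discs opened.

5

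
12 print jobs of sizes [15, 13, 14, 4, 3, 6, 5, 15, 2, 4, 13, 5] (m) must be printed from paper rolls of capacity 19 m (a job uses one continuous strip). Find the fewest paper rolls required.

Total = 15 + 15 + 14 + 13 + 13 + 6 + 5 + 5 + 4 + 4 + 3 + 2 = 99 m.
Lower bound: ⌈99/19⌉ = 6 paper rolls.
A packing using 6 paper rolls:
  roll 1: 15 + 4 = 19
  roll 2: 15 + 4 = 19
  roll 3: 14 + 5 = 19
  roll 4: 13 + 6 = 19
  roll 5: 13 + 5 = 18
  roll 6: 3 + 2 = 5
This matches the lower bound, so 6 is optimal.

6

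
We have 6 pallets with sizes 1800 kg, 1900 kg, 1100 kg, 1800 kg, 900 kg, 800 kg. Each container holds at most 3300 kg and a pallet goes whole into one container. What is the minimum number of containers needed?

Total = 1900 + 1800 + 1800 + 1100 + 900 + 800 = 8300 kg.
Lower bound: ⌈8300/3300⌉ = 3 containers.
A packing using 3 containers:
  container 1: 1900 + 1100 = 3000
  container 2: 1800 + 900 = 2700
  container 3: 1800 + 800 = 2600
This matches the lower bound, so 3 is optimal.

3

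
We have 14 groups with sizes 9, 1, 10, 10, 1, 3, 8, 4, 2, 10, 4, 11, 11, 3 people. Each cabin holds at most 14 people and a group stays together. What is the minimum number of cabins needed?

Total = 11 + 11 + 10 + 10 + 10 + 9 + 8 + 4 + 4 + 3 + 3 + 2 + 1 + 1 = 87 people.
Lower bound: ⌈87/14⌉ = 7 cabins.
A packing using 7 cabins:
  cabin 1: 11 + 3 = 14
  cabin 2: 11 + 3 = 14
  cabin 3: 10 + 4 = 14
  cabin 4: 10 + 4 = 14
  cabin 5: 10 + 2 + 1 + 1 = 14
  cabin 6: 9 = 9
  cabin 7: 8 = 8
This matches the lower bound, so 7 is optimal.

7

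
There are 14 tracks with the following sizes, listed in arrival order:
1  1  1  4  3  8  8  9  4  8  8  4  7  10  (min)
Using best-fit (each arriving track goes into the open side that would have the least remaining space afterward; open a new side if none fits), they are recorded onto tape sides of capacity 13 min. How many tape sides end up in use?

8

  1 → side 1 (new)  [load 1/13]
  1 → side 1  [load 2/13]
  1 → side 1  [load 3/13]
  4 → side 1  [load 7/13]
  3 → side 1  [load 10/13]
  8 → side 2 (new)  [load 8/13]
  8 → side 3 (new)  [load 8/13]
  9 → side 4 (new)  [load 9/13]
  4 → side 4  [load 13/13]
  8 → side 5 (new)  [load 8/13]
  8 → side 6 (new)  [load 8/13]
  4 → side 2  [load 12/13]
  7 → side 7 (new)  [load 7/13]
  10 → side 8 (new)  [load 10/13]
8 tape sides opened.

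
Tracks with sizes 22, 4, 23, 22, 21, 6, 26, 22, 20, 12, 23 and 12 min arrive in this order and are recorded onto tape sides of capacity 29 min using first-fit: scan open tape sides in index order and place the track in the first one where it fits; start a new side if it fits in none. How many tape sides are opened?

  22 → side 1 (new)  [load 22/29]
  4 → side 1  [load 26/29]
  23 → side 2 (new)  [load 23/29]
  22 → side 3 (new)  [load 22/29]
  21 → side 4 (new)  [load 21/29]
  6 → side 2  [load 29/29]
  26 → side 5 (new)  [load 26/29]
  22 → side 6 (new)  [load 22/29]
  20 → side 7 (new)  [load 20/29]
  12 → side 8 (new)  [load 12/29]
  23 → side 9 (new)  [load 23/29]
  12 → side 8  [load 24/29]
9 tape sides opened.

9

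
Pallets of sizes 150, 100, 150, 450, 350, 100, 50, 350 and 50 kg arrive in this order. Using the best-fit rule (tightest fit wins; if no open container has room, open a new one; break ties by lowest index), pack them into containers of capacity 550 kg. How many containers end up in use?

4

  150 → container 1 (new)  [load 150/550]
  100 → container 1  [load 250/550]
  150 → container 1  [load 400/550]
  450 → container 2 (new)  [load 450/550]
  350 → container 3 (new)  [load 350/550]
  100 → container 2  [load 550/550]
  50 → container 1  [load 450/550]
  350 → container 4 (new)  [load 350/550]
  50 → container 1  [load 500/550]
4 containers opened.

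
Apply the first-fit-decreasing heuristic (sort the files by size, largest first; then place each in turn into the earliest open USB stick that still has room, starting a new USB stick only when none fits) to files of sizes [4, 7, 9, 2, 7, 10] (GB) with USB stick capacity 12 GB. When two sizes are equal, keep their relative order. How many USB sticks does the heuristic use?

Sorted descending: 10, 9, 7, 7, 4, 2.
  10 → USB stick 1 (new)  [load 10/12]
  9 → USB stick 2 (new)  [load 9/12]
  7 → USB stick 3 (new)  [load 7/12]
  7 → USB stick 4 (new)  [load 7/12]
  4 → USB stick 3  [load 11/12]
  2 → USB stick 1  [load 12/12]
4 USB sticks opened.

4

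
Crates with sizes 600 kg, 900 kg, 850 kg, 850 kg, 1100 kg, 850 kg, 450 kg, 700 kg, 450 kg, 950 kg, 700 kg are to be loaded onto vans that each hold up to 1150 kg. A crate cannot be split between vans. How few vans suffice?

9

Total = 1100 + 950 + 900 + 850 + 850 + 850 + 700 + 700 + 600 + 450 + 450 = 8400 kg.
Lower bound: ⌈8400/1150⌉ = 8 vans.
Also, 9 crates each exceed 575 kg, and no two of those can share a van, so at least 9 vans are needed.
A packing using 9 vans:
  van 1: 1100 = 1100
  van 2: 950 = 950
  van 3: 900 = 900
  van 4: 850 = 850
  van 5: 850 = 850
  van 6: 850 = 850
  van 7: 700 + 450 = 1150
  van 8: 700 + 450 = 1150
  van 9: 600 = 600
This matches the lower bound, so 9 is optimal.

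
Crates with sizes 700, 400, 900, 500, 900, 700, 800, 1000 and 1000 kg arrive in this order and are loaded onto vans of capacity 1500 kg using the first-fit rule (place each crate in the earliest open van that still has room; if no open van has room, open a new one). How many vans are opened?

6

  700 → van 1 (new)  [load 700/1500]
  400 → van 1  [load 1100/1500]
  900 → van 2 (new)  [load 900/1500]
  500 → van 2  [load 1400/1500]
  900 → van 3 (new)  [load 900/1500]
  700 → van 4 (new)  [load 700/1500]
  800 → van 4  [load 1500/1500]
  1000 → van 5 (new)  [load 1000/1500]
  1000 → van 6 (new)  [load 1000/1500]
6 vans opened.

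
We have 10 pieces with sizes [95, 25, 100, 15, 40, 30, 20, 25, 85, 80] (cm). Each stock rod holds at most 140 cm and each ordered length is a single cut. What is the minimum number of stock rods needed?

Total = 100 + 95 + 85 + 80 + 40 + 30 + 25 + 25 + 20 + 15 = 515 cm.
Lower bound: ⌈515/140⌉ = 4 stock rods.
A packing using 4 stock rods:
  stock rod 1: 100 + 40 = 140
  stock rod 2: 95 + 30 + 15 = 140
  stock rod 3: 85 + 25 + 25 = 135
  stock rod 4: 80 + 20 = 100
This matches the lower bound, so 4 is optimal.

4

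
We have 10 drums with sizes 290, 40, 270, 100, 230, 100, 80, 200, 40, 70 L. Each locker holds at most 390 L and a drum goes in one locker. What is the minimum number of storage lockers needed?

4

Total = 290 + 270 + 230 + 200 + 100 + 100 + 80 + 70 + 40 + 40 = 1420 L.
Lower bound: ⌈1420/390⌉ = 4 storage lockers.
A packing using 4 storage lockers:
  locker 1: 290 + 100 = 390
  locker 2: 270 + 100 = 370
  locker 3: 230 + 80 + 70 = 380
  locker 4: 200 + 40 + 40 = 280
This matches the lower bound, so 4 is optimal.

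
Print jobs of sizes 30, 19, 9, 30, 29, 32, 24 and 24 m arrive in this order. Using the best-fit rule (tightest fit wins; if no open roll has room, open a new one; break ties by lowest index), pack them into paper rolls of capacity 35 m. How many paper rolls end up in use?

  30 → roll 1 (new)  [load 30/35]
  19 → roll 2 (new)  [load 19/35]
  9 → roll 2  [load 28/35]
  30 → roll 3 (new)  [load 30/35]
  29 → roll 4 (new)  [load 29/35]
  32 → roll 5 (new)  [load 32/35]
  24 → roll 6 (new)  [load 24/35]
  24 → roll 7 (new)  [load 24/35]
7 paper rolls opened.

7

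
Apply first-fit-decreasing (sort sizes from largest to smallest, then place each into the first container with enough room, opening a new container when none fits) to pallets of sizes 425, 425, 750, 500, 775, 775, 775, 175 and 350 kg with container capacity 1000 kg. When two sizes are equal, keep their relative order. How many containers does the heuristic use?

6

Sorted descending: 775, 775, 775, 750, 500, 425, 425, 350, 175.
  775 → container 1 (new)  [load 775/1000]
  775 → container 2 (new)  [load 775/1000]
  775 → container 3 (new)  [load 775/1000]
  750 → container 4 (new)  [load 750/1000]
  500 → container 5 (new)  [load 500/1000]
  425 → container 5  [load 925/1000]
  425 → container 6 (new)  [load 425/1000]
  350 → container 6  [load 775/1000]
  175 → container 1  [load 950/1000]
6 containers opened.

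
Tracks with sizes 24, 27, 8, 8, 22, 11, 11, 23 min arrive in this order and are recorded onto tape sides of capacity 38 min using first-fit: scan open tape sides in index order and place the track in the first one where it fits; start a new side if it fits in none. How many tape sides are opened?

  24 → side 1 (new)  [load 24/38]
  27 → side 2 (new)  [load 27/38]
  8 → side 1  [load 32/38]
  8 → side 2  [load 35/38]
  22 → side 3 (new)  [load 22/38]
  11 → side 3  [load 33/38]
  11 → side 4 (new)  [load 11/38]
  23 → side 4  [load 34/38]
4 tape sides opened.

4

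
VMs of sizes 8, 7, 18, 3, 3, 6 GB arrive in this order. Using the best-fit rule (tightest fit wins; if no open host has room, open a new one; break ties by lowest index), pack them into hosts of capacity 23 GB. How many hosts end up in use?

  8 → host 1 (new)  [load 8/23]
  7 → host 1  [load 15/23]
  18 → host 2 (new)  [load 18/23]
  3 → host 2  [load 21/23]
  3 → host 1  [load 18/23]
  6 → host 3 (new)  [load 6/23]
3 hosts opened.

3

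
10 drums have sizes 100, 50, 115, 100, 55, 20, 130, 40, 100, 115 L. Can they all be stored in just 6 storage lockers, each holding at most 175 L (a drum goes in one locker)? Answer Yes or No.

Yes

A valid assignment using 6 storage lockers:
  locker 1: 130 + 40 = 170
  locker 2: 115 + 55 = 170
  locker 3: 115 + 50 = 165
  locker 4: 100 + 20 = 120
  locker 5: 100 = 100
  locker 6: 100 = 100
Every load is within 175 L, so 6 storage lockers suffice.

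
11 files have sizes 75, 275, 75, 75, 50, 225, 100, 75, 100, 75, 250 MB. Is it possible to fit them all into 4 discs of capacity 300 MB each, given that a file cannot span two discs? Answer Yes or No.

Total = 1375 MB; ⌈1375/300⌉ = 5.
At least 5 discs are required, but only 4 are allowed.

No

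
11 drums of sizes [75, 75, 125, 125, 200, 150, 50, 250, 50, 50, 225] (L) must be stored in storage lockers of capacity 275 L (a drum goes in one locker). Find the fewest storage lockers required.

Total = 250 + 225 + 200 + 150 + 125 + 125 + 75 + 75 + 50 + 50 + 50 = 1375 L.
Lower bound: ⌈1375/275⌉ = 5 storage lockers.
A packing using 6 storage lockers:
  locker 1: 250 = 250
  locker 2: 225 + 50 = 275
  locker 3: 200 + 75 = 275
  locker 4: 150 + 125 = 275
  locker 5: 125 + 75 + 50 = 250
  locker 6: 50 = 50
No arrangement into 5 storage lockers stays within capacity, so 6 is optimal.

6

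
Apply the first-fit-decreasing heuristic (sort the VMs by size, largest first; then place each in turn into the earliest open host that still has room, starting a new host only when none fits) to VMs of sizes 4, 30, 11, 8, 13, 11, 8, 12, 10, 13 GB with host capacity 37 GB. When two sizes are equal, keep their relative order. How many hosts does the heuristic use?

4

Sorted descending: 30, 13, 13, 12, 11, 11, 10, 8, 8, 4.
  30 → host 1 (new)  [load 30/37]
  13 → host 2 (new)  [load 13/37]
  13 → host 2  [load 26/37]
  12 → host 3 (new)  [load 12/37]
  11 → host 2  [load 37/37]
  11 → host 3  [load 23/37]
  10 → host 3  [load 33/37]
  8 → host 4 (new)  [load 8/37]
  8 → host 4  [load 16/37]
  4 → host 1  [load 34/37]
4 hosts opened.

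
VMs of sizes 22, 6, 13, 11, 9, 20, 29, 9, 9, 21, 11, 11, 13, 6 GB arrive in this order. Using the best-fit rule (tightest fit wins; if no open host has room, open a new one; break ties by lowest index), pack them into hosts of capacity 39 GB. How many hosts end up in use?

6

  22 → host 1 (new)  [load 22/39]
  6 → host 1  [load 28/39]
  13 → host 2 (new)  [load 13/39]
  11 → host 1  [load 39/39]
  9 → host 2  [load 22/39]
  20 → host 3 (new)  [load 20/39]
  29 → host 4 (new)  [load 29/39]
  9 → host 4  [load 38/39]
  9 → host 2  [load 31/39]
  21 → host 5 (new)  [load 21/39]
  11 → host 5  [load 32/39]
  11 → host 3  [load 31/39]
  13 → host 6 (new)  [load 13/39]
  6 → host 5  [load 38/39]
6 hosts opened.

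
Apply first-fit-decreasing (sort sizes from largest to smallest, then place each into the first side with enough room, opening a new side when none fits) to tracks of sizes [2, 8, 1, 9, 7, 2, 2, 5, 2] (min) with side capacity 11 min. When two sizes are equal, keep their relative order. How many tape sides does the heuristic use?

Sorted descending: 9, 8, 7, 5, 2, 2, 2, 2, 1.
  9 → side 1 (new)  [load 9/11]
  8 → side 2 (new)  [load 8/11]
  7 → side 3 (new)  [load 7/11]
  5 → side 4 (new)  [load 5/11]
  2 → side 1  [load 11/11]
  2 → side 2  [load 10/11]
  2 → side 3  [load 9/11]
  2 → side 3  [load 11/11]
  1 → side 2  [load 11/11]
4 tape sides opened.

4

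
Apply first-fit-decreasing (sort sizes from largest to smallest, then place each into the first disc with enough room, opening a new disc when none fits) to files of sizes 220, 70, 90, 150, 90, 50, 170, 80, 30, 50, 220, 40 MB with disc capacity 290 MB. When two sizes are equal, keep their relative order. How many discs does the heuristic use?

5

Sorted descending: 220, 220, 170, 150, 90, 90, 80, 70, 50, 50, 40, 30.
  220 → disc 1 (new)  [load 220/290]
  220 → disc 2 (new)  [load 220/290]
  170 → disc 3 (new)  [load 170/290]
  150 → disc 4 (new)  [load 150/290]
  90 → disc 3  [load 260/290]
  90 → disc 4  [load 240/290]
  80 → disc 5 (new)  [load 80/290]
  70 → disc 1  [load 290/290]
  50 → disc 2  [load 270/290]
  50 → disc 4  [load 290/290]
  40 → disc 5  [load 120/290]
  30 → disc 3  [load 290/290]
5 discs opened.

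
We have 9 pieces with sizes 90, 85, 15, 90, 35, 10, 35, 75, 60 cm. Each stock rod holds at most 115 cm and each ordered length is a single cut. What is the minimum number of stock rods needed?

5

Total = 90 + 90 + 85 + 75 + 60 + 35 + 35 + 15 + 10 = 495 cm.
Lower bound: ⌈495/115⌉ = 5 stock rods.
A packing using 5 stock rods:
  stock rod 1: 90 + 15 + 10 = 115
  stock rod 2: 90 = 90
  stock rod 3: 85 = 85
  stock rod 4: 75 + 35 = 110
  stock rod 5: 60 + 35 = 95
This matches the lower bound, so 5 is optimal.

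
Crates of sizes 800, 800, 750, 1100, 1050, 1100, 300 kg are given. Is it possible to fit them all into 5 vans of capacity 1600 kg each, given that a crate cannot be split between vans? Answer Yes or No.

A valid assignment using 5 vans:
  van 1: 1100 + 300 = 1400
  van 2: 1100 = 1100
  van 3: 1050 = 1050
  van 4: 800 + 800 = 1600
  van 5: 750 = 750
Every load is within 1600 kg, so 5 vans suffice.

Yes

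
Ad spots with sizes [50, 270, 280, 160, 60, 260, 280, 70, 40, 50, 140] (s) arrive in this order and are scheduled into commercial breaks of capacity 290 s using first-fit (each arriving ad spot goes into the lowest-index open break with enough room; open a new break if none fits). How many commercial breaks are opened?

7

  50 → break 1 (new)  [load 50/290]
  270 → break 2 (new)  [load 270/290]
  280 → break 3 (new)  [load 280/290]
  160 → break 1  [load 210/290]
  60 → break 1  [load 270/290]
  260 → break 4 (new)  [load 260/290]
  280 → break 5 (new)  [load 280/290]
  70 → break 6 (new)  [load 70/290]
  40 → break 6  [load 110/290]
  50 → break 6  [load 160/290]
  140 → break 7 (new)  [load 140/290]
7 commercial breaks opened.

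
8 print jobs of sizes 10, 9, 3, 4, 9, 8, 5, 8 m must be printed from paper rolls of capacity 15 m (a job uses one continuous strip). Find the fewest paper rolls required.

5

Total = 10 + 9 + 9 + 8 + 8 + 5 + 4 + 3 = 56 m.
Lower bound: ⌈56/15⌉ = 4 paper rolls.
Also, 5 print jobs each exceed 15/2 m, and no two of those can share a roll, so at least 5 paper rolls are needed.
A packing using 5 paper rolls:
  roll 1: 10 + 5 = 15
  roll 2: 9 + 4 = 13
  roll 3: 9 + 3 = 12
  roll 4: 8 = 8
  roll 5: 8 = 8
This matches the lower bound, so 5 is optimal.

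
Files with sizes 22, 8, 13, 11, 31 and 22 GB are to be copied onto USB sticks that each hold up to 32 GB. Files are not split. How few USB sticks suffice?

Total = 31 + 22 + 22 + 13 + 11 + 8 = 107 GB.
Lower bound: ⌈107/32⌉ = 4 USB sticks.
A packing using 4 USB sticks:
  USB stick 1: 31 = 31
  USB stick 2: 22 + 8 = 30
  USB stick 3: 22 = 22
  USB stick 4: 13 + 11 = 24
This matches the lower bound, so 4 is optimal.

4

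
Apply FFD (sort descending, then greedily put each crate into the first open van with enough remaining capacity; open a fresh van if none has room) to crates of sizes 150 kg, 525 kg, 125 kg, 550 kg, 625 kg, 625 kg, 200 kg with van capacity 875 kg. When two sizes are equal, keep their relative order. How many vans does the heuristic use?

4

Sorted descending: 625, 625, 550, 525, 200, 150, 125.
  625 → van 1 (new)  [load 625/875]
  625 → van 2 (new)  [load 625/875]
  550 → van 3 (new)  [load 550/875]
  525 → van 4 (new)  [load 525/875]
  200 → van 1  [load 825/875]
  150 → van 2  [load 775/875]
  125 → van 3  [load 675/875]
4 vans opened.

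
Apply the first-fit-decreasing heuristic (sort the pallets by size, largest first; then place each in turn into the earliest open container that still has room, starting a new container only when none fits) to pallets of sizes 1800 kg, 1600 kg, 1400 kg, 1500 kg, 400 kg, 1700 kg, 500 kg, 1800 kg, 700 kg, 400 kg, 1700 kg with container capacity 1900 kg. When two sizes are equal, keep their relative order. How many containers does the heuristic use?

Sorted descending: 1800, 1800, 1700, 1700, 1600, 1500, 1400, 700, 500, 400, 400.
  1800 → container 1 (new)  [load 1800/1900]
  1800 → container 2 (new)  [load 1800/1900]
  1700 → container 3 (new)  [load 1700/1900]
  1700 → container 4 (new)  [load 1700/1900]
  1600 → container 5 (new)  [load 1600/1900]
  1500 → container 6 (new)  [load 1500/1900]
  1400 → container 7 (new)  [load 1400/1900]
  700 → container 8 (new)  [load 700/1900]
  500 → container 7  [load 1900/1900]
  400 → container 6  [load 1900/1900]
  400 → container 8  [load 1100/1900]
8 containers opened.

8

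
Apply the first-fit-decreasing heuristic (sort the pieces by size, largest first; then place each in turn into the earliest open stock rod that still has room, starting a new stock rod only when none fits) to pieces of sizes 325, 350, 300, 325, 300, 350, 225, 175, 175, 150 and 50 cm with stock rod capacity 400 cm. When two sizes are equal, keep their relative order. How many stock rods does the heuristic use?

Sorted descending: 350, 350, 325, 325, 300, 300, 225, 175, 175, 150, 50.
  350 → stock rod 1 (new)  [load 350/400]
  350 → stock rod 2 (new)  [load 350/400]
  325 → stock rod 3 (new)  [load 325/400]
  325 → stock rod 4 (new)  [load 325/400]
  300 → stock rod 5 (new)  [load 300/400]
  300 → stock rod 6 (new)  [load 300/400]
  225 → stock rod 7 (new)  [load 225/400]
  175 → stock rod 7  [load 400/400]
  175 → stock rod 8 (new)  [load 175/400]
  150 → stock rod 8  [load 325/400]
  50 → stock rod 1  [load 400/400]
8 stock rods opened.

8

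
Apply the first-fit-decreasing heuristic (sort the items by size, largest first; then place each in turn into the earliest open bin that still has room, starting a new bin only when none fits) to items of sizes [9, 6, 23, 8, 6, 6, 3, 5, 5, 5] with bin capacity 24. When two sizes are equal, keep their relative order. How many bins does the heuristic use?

Sorted descending: 23, 9, 8, 6, 6, 6, 5, 5, 5, 3.
  23 → bin 1 (new)  [load 23/24]
  9 → bin 2 (new)  [load 9/24]
  8 → bin 2  [load 17/24]
  6 → bin 2  [load 23/24]
  6 → bin 3 (new)  [load 6/24]
  6 → bin 3  [load 12/24]
  5 → bin 3  [load 17/24]
  5 → bin 3  [load 22/24]
  5 → bin 4 (new)  [load 5/24]
  3 → bin 4  [load 8/24]
4 bins opened.

4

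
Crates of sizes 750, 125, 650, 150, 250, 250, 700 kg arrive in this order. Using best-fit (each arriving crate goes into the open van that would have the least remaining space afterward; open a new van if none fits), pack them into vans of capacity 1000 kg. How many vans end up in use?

4

  750 → van 1 (new)  [load 750/1000]
  125 → van 1  [load 875/1000]
  650 → van 2 (new)  [load 650/1000]
  150 → van 2  [load 800/1000]
  250 → van 3 (new)  [load 250/1000]
  250 → van 3  [load 500/1000]
  700 → van 4 (new)  [load 700/1000]
4 vans opened.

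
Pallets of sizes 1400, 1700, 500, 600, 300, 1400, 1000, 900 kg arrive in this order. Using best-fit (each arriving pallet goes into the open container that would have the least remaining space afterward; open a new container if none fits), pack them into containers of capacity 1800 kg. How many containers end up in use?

  1400 → container 1 (new)  [load 1400/1800]
  1700 → container 2 (new)  [load 1700/1800]
  500 → container 3 (new)  [load 500/1800]
  600 → container 3  [load 1100/1800]
  300 → container 1  [load 1700/1800]
  1400 → container 4 (new)  [load 1400/1800]
  1000 → container 5 (new)  [load 1000/1800]
  900 → container 6 (new)  [load 900/1800]
6 containers opened.

6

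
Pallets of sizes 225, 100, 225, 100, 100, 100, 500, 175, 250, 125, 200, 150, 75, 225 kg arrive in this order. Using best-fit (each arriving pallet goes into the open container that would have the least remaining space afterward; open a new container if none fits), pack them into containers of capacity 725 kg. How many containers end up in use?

4

  225 → container 1 (new)  [load 225/725]
  100 → container 1  [load 325/725]
  225 → container 1  [load 550/725]
  100 → container 1  [load 650/725]
  100 → container 2 (new)  [load 100/725]
  100 → container 2  [load 200/725]
  500 → container 2  [load 700/725]
  175 → container 3 (new)  [load 175/725]
  250 → container 3  [load 425/725]
  125 → container 3  [load 550/725]
  200 → container 4 (new)  [load 200/725]
  150 → container 3  [load 700/725]
  75 → container 1  [load 725/725]
  225 → container 4  [load 425/725]
4 containers opened.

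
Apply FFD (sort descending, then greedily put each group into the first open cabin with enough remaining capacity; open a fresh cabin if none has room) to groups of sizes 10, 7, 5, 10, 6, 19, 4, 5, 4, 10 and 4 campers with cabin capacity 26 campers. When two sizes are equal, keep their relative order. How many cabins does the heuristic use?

4

Sorted descending: 19, 10, 10, 10, 7, 6, 5, 5, 4, 4, 4.
  19 → cabin 1 (new)  [load 19/26]
  10 → cabin 2 (new)  [load 10/26]
  10 → cabin 2  [load 20/26]
  10 → cabin 3 (new)  [load 10/26]
  7 → cabin 1  [load 26/26]
  6 → cabin 2  [load 26/26]
  5 → cabin 3  [load 15/26]
  5 → cabin 3  [load 20/26]
  4 → cabin 3  [load 24/26]
  4 → cabin 4 (new)  [load 4/26]
  4 → cabin 4  [load 8/26]
4 cabins opened.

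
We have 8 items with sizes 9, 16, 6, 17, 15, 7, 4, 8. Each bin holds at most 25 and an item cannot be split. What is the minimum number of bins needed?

Total = 17 + 16 + 15 + 9 + 8 + 7 + 6 + 4 = 82.
Lower bound: ⌈82/25⌉ = 4 bins.
A packing using 4 bins:
  bin 1: 17 + 8 = 25
  bin 2: 16 + 9 = 25
  bin 3: 15 + 7 = 22
  bin 4: 6 + 4 = 10
This matches the lower bound, so 4 is optimal.

4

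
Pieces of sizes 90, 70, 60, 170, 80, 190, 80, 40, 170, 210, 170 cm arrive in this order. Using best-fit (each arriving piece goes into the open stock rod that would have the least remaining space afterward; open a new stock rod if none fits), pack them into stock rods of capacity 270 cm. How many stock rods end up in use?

6

  90 → stock rod 1 (new)  [load 90/270]
  70 → stock rod 1  [load 160/270]
  60 → stock rod 1  [load 220/270]
  170 → stock rod 2 (new)  [load 170/270]
  80 → stock rod 2  [load 250/270]
  190 → stock rod 3 (new)  [load 190/270]
  80 → stock rod 3  [load 270/270]
  40 → stock rod 1  [load 260/270]
  170 → stock rod 4 (new)  [load 170/270]
  210 → stock rod 5 (new)  [load 210/270]
  170 → stock rod 6 (new)  [load 170/270]
6 stock rods opened.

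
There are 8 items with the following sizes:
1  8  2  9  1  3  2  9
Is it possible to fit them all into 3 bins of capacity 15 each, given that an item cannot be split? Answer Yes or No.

Yes

A valid assignment using 3 bins:
  bin 1: 9 + 3 + 2 + 1 = 15
  bin 2: 9 + 2 + 1 = 12
  bin 3: 8 = 8
Every load is within 15, so 3 bins suffice.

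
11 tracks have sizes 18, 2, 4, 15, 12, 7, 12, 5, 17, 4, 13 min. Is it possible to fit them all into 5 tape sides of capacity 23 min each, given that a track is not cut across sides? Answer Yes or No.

Total = 109 min; ⌈109/23⌉ = 5.
6 tracks each exceed half the capacity and cannot share a side, forcing at least 6 tape sides.
At least 6 tape sides are required, but only 5 are allowed.

No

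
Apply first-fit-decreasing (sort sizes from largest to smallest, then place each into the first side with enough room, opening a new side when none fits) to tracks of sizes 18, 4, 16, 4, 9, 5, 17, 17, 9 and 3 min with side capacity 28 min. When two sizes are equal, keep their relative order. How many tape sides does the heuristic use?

4

Sorted descending: 18, 17, 17, 16, 9, 9, 5, 4, 4, 3.
  18 → side 1 (new)  [load 18/28]
  17 → side 2 (new)  [load 17/28]
  17 → side 3 (new)  [load 17/28]
  16 → side 4 (new)  [load 16/28]
  9 → side 1  [load 27/28]
  9 → side 2  [load 26/28]
  5 → side 3  [load 22/28]
  4 → side 3  [load 26/28]
  4 → side 4  [load 20/28]
  3 → side 4  [load 23/28]
4 tape sides opened.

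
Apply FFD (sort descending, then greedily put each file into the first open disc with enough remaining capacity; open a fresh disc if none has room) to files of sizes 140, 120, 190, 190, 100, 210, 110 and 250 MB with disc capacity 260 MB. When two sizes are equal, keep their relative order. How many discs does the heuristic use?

Sorted descending: 250, 210, 190, 190, 140, 120, 110, 100.
  250 → disc 1 (new)  [load 250/260]
  210 → disc 2 (new)  [load 210/260]
  190 → disc 3 (new)  [load 190/260]
  190 → disc 4 (new)  [load 190/260]
  140 → disc 5 (new)  [load 140/260]
  120 → disc 5  [load 260/260]
  110 → disc 6 (new)  [load 110/260]
  100 → disc 6  [load 210/260]
6 discs opened.

6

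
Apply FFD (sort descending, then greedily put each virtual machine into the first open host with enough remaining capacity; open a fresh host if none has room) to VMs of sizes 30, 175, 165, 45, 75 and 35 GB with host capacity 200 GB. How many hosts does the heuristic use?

Sorted descending: 175, 165, 75, 45, 35, 30.
  175 → host 1 (new)  [load 175/200]
  165 → host 2 (new)  [load 165/200]
  75 → host 3 (new)  [load 75/200]
  45 → host 3  [load 120/200]
  35 → host 2  [load 200/200]
  30 → host 3  [load 150/200]
3 hosts opened.

3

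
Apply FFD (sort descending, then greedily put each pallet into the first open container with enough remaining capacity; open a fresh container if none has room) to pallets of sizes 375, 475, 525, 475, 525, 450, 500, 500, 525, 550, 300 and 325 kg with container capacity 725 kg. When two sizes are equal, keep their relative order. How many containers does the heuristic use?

11

Sorted descending: 550, 525, 525, 525, 500, 500, 475, 475, 450, 375, 325, 300.
  550 → container 1 (new)  [load 550/725]
  525 → container 2 (new)  [load 525/725]
  525 → container 3 (new)  [load 525/725]
  525 → container 4 (new)  [load 525/725]
  500 → container 5 (new)  [load 500/725]
  500 → container 6 (new)  [load 500/725]
  475 → container 7 (new)  [load 475/725]
  475 → container 8 (new)  [load 475/725]
  450 → container 9 (new)  [load 450/725]
  375 → container 10 (new)  [load 375/725]
  325 → container 10  [load 700/725]
  300 → container 11 (new)  [load 300/725]
11 containers opened.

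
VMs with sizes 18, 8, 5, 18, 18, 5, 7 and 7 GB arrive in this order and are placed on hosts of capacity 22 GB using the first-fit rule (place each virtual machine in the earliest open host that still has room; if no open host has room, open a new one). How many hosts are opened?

5

  18 → host 1 (new)  [load 18/22]
  8 → host 2 (new)  [load 8/22]
  5 → host 2  [load 13/22]
  18 → host 3 (new)  [load 18/22]
  18 → host 4 (new)  [load 18/22]
  5 → host 2  [load 18/22]
  7 → host 5 (new)  [load 7/22]
  7 → host 5  [load 14/22]
5 hosts opened.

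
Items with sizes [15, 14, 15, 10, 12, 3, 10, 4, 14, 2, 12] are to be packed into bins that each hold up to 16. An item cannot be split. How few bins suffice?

Total = 15 + 15 + 14 + 14 + 12 + 12 + 10 + 10 + 4 + 3 + 2 = 111.
Lower bound: ⌈111/16⌉ = 7 bins.
Also, 8 items each exceed 8, and no two of those can share a bin, so at least 8 bins are needed.
A packing using 8 bins:
  bin 1: 15 = 15
  bin 2: 15 = 15
  bin 3: 14 + 2 = 16
  bin 4: 14 = 14
  bin 5: 12 + 4 = 16
  bin 6: 12 + 3 = 15
  bin 7: 10 = 10
  bin 8: 10 = 10
This matches the lower bound, so 8 is optimal.

8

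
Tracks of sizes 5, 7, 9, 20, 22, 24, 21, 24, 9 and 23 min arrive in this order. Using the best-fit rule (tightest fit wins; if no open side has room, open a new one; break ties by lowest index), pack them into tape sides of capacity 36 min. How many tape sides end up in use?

  5 → side 1 (new)  [load 5/36]
  7 → side 1  [load 12/36]
  9 → side 1  [load 21/36]
  20 → side 2 (new)  [load 20/36]
  22 → side 3 (new)  [load 22/36]
  24 → side 4 (new)  [load 24/36]
  21 → side 5 (new)  [load 21/36]
  24 → side 6 (new)  [load 24/36]
  9 → side 4  [load 33/36]
  23 → side 7 (new)  [load 23/36]
7 tape sides opened.

7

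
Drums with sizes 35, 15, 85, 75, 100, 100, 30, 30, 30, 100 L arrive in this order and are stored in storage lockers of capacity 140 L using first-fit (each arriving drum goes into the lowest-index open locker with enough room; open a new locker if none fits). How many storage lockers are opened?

5

  35 → locker 1 (new)  [load 35/140]
  15 → locker 1  [load 50/140]
  85 → locker 1  [load 135/140]
  75 → locker 2 (new)  [load 75/140]
  100 → locker 3 (new)  [load 100/140]
  100 → locker 4 (new)  [load 100/140]
  30 → locker 2  [load 105/140]
  30 → locker 2  [load 135/140]
  30 → locker 3  [load 130/140]
  100 → locker 5 (new)  [load 100/140]
5 storage lockers opened.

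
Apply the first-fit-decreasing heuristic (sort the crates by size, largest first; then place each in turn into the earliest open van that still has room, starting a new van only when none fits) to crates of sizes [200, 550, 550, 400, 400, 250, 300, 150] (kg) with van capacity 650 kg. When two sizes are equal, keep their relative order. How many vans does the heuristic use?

5

Sorted descending: 550, 550, 400, 400, 300, 250, 200, 150.
  550 → van 1 (new)  [load 550/650]
  550 → van 2 (new)  [load 550/650]
  400 → van 3 (new)  [load 400/650]
  400 → van 4 (new)  [load 400/650]
  300 → van 5 (new)  [load 300/650]
  250 → van 3  [load 650/650]
  200 → van 4  [load 600/650]
  150 → van 5  [load 450/650]
5 vans opened.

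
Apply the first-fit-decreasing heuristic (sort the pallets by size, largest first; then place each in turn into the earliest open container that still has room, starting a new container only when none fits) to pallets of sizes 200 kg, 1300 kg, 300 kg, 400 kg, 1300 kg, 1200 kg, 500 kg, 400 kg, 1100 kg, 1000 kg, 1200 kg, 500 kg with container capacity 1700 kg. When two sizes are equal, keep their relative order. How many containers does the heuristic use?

Sorted descending: 1300, 1300, 1200, 1200, 1100, 1000, 500, 500, 400, 400, 300, 200.
  1300 → container 1 (new)  [load 1300/1700]
  1300 → container 2 (new)  [load 1300/1700]
  1200 → container 3 (new)  [load 1200/1700]
  1200 → container 4 (new)  [load 1200/1700]
  1100 → container 5 (new)  [load 1100/1700]
  1000 → container 6 (new)  [load 1000/1700]
  500 → container 3  [load 1700/1700]
  500 → container 4  [load 1700/1700]
  400 → container 1  [load 1700/1700]
  400 → container 2  [load 1700/1700]
  300 → container 5  [load 1400/1700]
  200 → container 5  [load 1600/1700]
6 containers opened.

6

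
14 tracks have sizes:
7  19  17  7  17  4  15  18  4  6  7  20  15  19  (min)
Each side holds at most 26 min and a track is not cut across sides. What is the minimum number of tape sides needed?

8

Total = 20 + 19 + 19 + 18 + 17 + 17 + 15 + 15 + 7 + 7 + 7 + 6 + 4 + 4 = 175 min.
Lower bound: ⌈175/26⌉ = 7 tape sides.
Also, 8 tracks each exceed 13 min, and no two of those can share a side, so at least 8 tape sides are needed.
A packing using 8 tape sides:
  side 1: 20 + 6 = 26
  side 2: 19 + 7 = 26
  side 3: 19 + 7 = 26
  side 4: 18 + 7 = 25
  side 5: 17 + 4 + 4 = 25
  side 6: 17 = 17
  side 7: 15 = 15
  side 8: 15 = 15
This matches the lower bound, so 8 is optimal.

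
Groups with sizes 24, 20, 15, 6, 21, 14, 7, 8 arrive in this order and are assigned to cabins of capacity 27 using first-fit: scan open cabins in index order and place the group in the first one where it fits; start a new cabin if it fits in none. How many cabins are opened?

5

  24 → cabin 1 (new)  [load 24/27]
  20 → cabin 2 (new)  [load 20/27]
  15 → cabin 3 (new)  [load 15/27]
  6 → cabin 2  [load 26/27]
  21 → cabin 4 (new)  [load 21/27]
  14 → cabin 5 (new)  [load 14/27]
  7 → cabin 3  [load 22/27]
  8 → cabin 5  [load 22/27]
5 cabins opened.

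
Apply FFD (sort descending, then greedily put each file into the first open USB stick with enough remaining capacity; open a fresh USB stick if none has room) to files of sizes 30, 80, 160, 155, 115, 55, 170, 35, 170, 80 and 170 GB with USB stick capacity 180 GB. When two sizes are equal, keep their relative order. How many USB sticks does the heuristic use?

Sorted descending: 170, 170, 170, 160, 155, 115, 80, 80, 55, 35, 30.
  170 → USB stick 1 (new)  [load 170/180]
  170 → USB stick 2 (new)  [load 170/180]
  170 → USB stick 3 (new)  [load 170/180]
  160 → USB stick 4 (new)  [load 160/180]
  155 → USB stick 5 (new)  [load 155/180]
  115 → USB stick 6 (new)  [load 115/180]
  80 → USB stick 7 (new)  [load 80/180]
  80 → USB stick 7  [load 160/180]
  55 → USB stick 6  [load 170/180]
  35 → USB stick 8 (new)  [load 35/180]
  30 → USB stick 8  [load 65/180]
8 USB sticks opened.

8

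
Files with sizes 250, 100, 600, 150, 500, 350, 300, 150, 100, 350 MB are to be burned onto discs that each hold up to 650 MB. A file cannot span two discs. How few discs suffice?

5

Total = 600 + 500 + 350 + 350 + 300 + 250 + 150 + 150 + 100 + 100 = 2850 MB.
Lower bound: ⌈2850/650⌉ = 5 discs.
A packing using 5 discs:
  disc 1: 600 = 600
  disc 2: 500 + 150 = 650
  disc 3: 350 + 300 = 650
  disc 4: 350 + 250 = 600
  disc 5: 150 + 100 + 100 = 350
This matches the lower bound, so 5 is optimal.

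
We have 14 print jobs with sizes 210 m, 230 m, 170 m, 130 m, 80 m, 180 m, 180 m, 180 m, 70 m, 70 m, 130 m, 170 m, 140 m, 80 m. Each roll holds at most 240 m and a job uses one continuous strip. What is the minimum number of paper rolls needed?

10

Total = 230 + 210 + 180 + 180 + 180 + 170 + 170 + 140 + 130 + 130 + 80 + 80 + 70 + 70 = 2020 m.
Lower bound: ⌈2020/240⌉ = 9 paper rolls.
Also, 10 print jobs each exceed 120 m, and no two of those can share a roll, so at least 10 paper rolls are needed.
A packing using 10 paper rolls:
  roll 1: 230 = 230
  roll 2: 210 = 210
  roll 3: 180 = 180
  roll 4: 180 = 180
  roll 5: 180 = 180
  roll 6: 170 + 70 = 240
  roll 7: 170 + 70 = 240
  roll 8: 140 + 80 = 220
  roll 9: 130 + 80 = 210
  roll 10: 130 = 130
This matches the lower bound, so 10 is optimal.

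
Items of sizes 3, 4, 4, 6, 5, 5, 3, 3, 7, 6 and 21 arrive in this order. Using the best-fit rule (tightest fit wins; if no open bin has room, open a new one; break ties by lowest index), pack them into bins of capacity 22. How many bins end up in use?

4

  3 → bin 1 (new)  [load 3/22]
  4 → bin 1  [load 7/22]
  4 → bin 1  [load 11/22]
  6 → bin 1  [load 17/22]
  5 → bin 1  [load 22/22]
  5 → bin 2 (new)  [load 5/22]
  3 → bin 2  [load 8/22]
  3 → bin 2  [load 11/22]
  7 → bin 2  [load 18/22]
  6 → bin 3 (new)  [load 6/22]
  21 → bin 4 (new)  [load 21/22]
4 bins opened.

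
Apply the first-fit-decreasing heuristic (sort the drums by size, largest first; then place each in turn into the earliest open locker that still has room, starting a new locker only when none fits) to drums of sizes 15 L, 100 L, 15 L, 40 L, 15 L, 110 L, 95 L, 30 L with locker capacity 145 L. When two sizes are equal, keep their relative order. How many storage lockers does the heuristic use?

Sorted descending: 110, 100, 95, 40, 30, 15, 15, 15.
  110 → locker 1 (new)  [load 110/145]
  100 → locker 2 (new)  [load 100/145]
  95 → locker 3 (new)  [load 95/145]
  40 → locker 2  [load 140/145]
  30 → locker 1  [load 140/145]
  15 → locker 3  [load 110/145]
  15 → locker 3  [load 125/145]
  15 → locker 3  [load 140/145]
3 storage lockers opened.

3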